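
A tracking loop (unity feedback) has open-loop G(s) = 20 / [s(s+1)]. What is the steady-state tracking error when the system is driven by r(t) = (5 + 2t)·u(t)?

0.1

System type = 1 (one pole at s=0). Taking each input component in turn:
  • 5: tracked with zero error.
  • 2t: e_ss = 2/K_v with K_v=20 → 0.1.
Total e_ss = 0.1.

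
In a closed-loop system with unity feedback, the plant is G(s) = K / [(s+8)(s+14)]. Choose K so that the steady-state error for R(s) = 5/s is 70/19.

G(s) has no factors of s in the denominator, so the system is type 0.
K_p = lim_{s→0} G(s) = K / (8·14) = (1/112)·K.
e_ss = 5/(1 + K_p) = 70/19 ⇒ 1 + (1/112)·K = 19/14 ⇒ K = 40.

40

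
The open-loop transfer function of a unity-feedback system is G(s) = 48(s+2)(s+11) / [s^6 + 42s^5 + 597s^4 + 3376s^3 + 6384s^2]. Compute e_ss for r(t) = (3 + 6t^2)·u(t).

798/11

Lowest-order denominator term is 6384s^2, so the open loop has 2 poles at the origin → type 2 system. Taking each input component in turn:
  • 3: tracked with zero error.
  • 6t^2: e_ss = 12/K_a with K_a=22/133 → 798/11.
Total e_ss = 798/11.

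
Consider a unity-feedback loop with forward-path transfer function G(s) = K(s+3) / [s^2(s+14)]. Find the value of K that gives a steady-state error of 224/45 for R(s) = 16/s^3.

15

G(s) has two factors of s in the denominator, so the system is type 2.
K_a = lim_{s→0} s^2·G(s) = K·3 / (14) = (3/14)·K.
e_ss = 16/K_a = 224/45 ⇒ K_a = 45/14 ⇒ K = (45/14)/(3/14) = 15.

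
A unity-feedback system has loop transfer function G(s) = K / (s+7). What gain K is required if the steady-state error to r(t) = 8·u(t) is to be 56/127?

120

G(s) has no factors of s in the denominator, so the system is type 0.
K_p = lim_{s→0} G(s) = K / (7) = (1/7)·K.
e_ss = 8/(1 + K_p) = 56/127 ⇒ 1 + (1/7)·K = 127/7 ⇒ K = 120.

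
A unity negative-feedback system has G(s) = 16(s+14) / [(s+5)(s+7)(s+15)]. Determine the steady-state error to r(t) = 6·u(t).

No free integrators in G(s): this is a type 0 system.
K_p = lim_{s→0} G(s) = 16·14 / (5·7·15) = 32/75.
e_ss = 6/(1 + K_p) = 6/(107/75) = 450/107.

450/107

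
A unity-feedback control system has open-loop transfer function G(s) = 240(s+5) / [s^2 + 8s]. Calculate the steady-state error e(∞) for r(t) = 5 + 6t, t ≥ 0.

The denominator has no term below 8s — 1 pole at s=0, type 1. By superposition:
  • 5: tracked with zero error.
  • 6t: e_ss = 6/K_v with K_v=150 → 0.04.
Total e_ss = 0.04.

0.04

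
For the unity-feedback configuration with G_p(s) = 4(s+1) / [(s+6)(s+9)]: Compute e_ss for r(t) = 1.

27/29

G_p(s) has no factors of s in the denominator, so the system is type 0.
K_p = lim_{s→0} G_p(s) = 4·1 / (6·9) = 2/27.
e_ss = 1/(1 + K_p) = 1/(29/27) = 27/29.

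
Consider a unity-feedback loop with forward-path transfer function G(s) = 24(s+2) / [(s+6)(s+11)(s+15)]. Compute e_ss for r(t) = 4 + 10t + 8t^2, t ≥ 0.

infinity

G(s) has no factors of s in the denominator, so the system is type 0. Taking each input component in turn:
  • 4: e_ss = 4/(1+K_p) with K_p=8/165 → 660/173.
  • 10t: a type-0 system cannot track it, e_ss → ∞.
  • 8t^2: a type-0 system cannot track it, e_ss → ∞.
The unbounded component dominates.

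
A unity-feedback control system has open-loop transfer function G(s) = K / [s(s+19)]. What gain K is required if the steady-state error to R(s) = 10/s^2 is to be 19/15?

One free integrator in G(s): this is a type 1 system.
K_v = lim_{s→0} s·G(s) = K / (19) = (1/19)·K.
e_ss = 10/K_v = 19/15 ⇒ K_v = 150/19 ⇒ K = (150/19)/(1/19) = 150.

150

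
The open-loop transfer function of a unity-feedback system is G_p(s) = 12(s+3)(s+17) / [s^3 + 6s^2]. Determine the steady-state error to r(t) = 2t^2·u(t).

The denominator has no term below 6s^2 — 2 poles at s=0, type 2.
K_a = lim_{s→0} s^2·G_p(s) = 12·3·17 / 6 = 102.
r(t) = 2t^2 gives R(s) = 4/s^3.
e_ss = 4/K_a = 4/102 = 2/51.

2/51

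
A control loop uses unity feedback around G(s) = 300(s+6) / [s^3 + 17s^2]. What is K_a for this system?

Factoring s^2 from the denominator leaves a polynomial with constant term 17, so the system is type 2.
K_a = lim_{s→0} s^2·G(s) = 300·6 / 17 = 1800/17.

1800/17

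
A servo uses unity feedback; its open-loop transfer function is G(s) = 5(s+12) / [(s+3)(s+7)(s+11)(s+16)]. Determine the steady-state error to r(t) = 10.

3080/313

The open loop has no poles at the origin → type 0 system.
K_p = lim_{s→0} G(s) = 5·12 / (3·7·11·16) = 5/308.
e_ss = 10/(1 + K_p) = 10/(313/308) = 3080/313.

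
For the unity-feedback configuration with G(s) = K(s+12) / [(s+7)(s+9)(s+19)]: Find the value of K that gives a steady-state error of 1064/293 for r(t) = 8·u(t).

120

System type = 0 (no poles at s=0).
K_p = lim_{s→0} G(s) = K·12 / (7·9·19) = (4/399)·K.
e_ss = 8/(1 + K_p) = 1064/293 ⇒ 1 + (4/399)·K = 293/133 ⇒ K = 120.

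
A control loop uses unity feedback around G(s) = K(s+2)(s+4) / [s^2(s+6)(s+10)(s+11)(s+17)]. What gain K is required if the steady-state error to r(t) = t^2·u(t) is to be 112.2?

25

System type = 2 (two poles at s=0).
K_a = lim_{s→0} s^2·G(s) = K·2·4 / (6·10·11·17) = (2/2805)·K.
e_ss = 2/K_a = 112.2 ⇒ K_a = 10/561 ⇒ K = (10/561)/(2/2805) = 25.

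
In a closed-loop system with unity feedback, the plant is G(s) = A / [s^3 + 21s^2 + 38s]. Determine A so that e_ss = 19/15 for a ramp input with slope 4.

The denominator has no term below 38s — 1 pole at s=0, type 1.
K_v = lim_{s→0} s·G(s) = A / 38 = (1/38)·A.
e_ss = 4/K_v = 19/15 ⇒ K_v = 60/19 ⇒ A = (60/19)/(1/38) = 120.

120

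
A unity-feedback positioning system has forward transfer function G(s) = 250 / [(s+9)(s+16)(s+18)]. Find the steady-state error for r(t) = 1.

No free integrators in G(s): this is a type 0 system.
K_p = lim_{s→0} G(s) = 250 / (9·16·18) = 125/1296.
e_ss = 1/(1 + K_p) = 1/(1421/1296) = 1296/1421.

1296/1421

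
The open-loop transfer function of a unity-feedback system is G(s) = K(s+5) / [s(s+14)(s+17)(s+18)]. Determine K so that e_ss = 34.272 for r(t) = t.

25

The open loop has one pole at the origin → type 1 system.
K_v = lim_{s→0} s·G(s) = K·5 / (14·17·18) = (5/4284)·K.
e_ss = 1/K_v = 34.272 ⇒ K_v = 125/4284 ⇒ K = (125/4284)/(5/4284) = 25.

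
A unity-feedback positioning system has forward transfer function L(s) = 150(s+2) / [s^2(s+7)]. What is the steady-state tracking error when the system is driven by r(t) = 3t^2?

System type = 2 (two poles at s=0).
K_a = lim_{s→0} s^2·L(s) = 150·2 / (7) = 300/7.
r(t) = 3t^2 gives R(s) = 6/s^3.
e_ss = 6/K_a = 6/(300/7) = 0.14.

0.14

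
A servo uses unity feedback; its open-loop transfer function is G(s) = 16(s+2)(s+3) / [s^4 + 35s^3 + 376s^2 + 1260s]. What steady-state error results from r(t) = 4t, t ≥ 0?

52.5

Factoring s from the denominator leaves a polynomial with constant term 1260, so the system is type 1.
K_v = lim_{s→0} s·G(s) = 16·2·3 / 1260 = 8/105.
e_ss = 4/K_v = 4/(8/105) = 52.5.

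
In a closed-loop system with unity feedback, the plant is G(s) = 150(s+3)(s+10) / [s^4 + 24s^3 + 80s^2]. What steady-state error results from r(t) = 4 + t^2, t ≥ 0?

8/225

Factoring s^2 from the denominator leaves a polynomial with constant term 80, so the system is type 2. By superposition:
  • 4: tracked with zero error.
  • t^2: e_ss = 2/K_a with K_a=56.25 → 8/225.
Total e_ss = 8/225.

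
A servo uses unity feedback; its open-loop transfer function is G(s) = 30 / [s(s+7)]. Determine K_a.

0

One free integrator in G(s): this is a type 1 system.
K_a = lim_{s→0} s^2·G(s) = 0 (the extra factor of s kills the finite limit).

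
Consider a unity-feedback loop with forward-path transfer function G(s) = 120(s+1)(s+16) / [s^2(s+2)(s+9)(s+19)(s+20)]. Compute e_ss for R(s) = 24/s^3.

Two free integrators in G(s): this is a type 2 system.
K_a = lim_{s→0} s^2·G(s) = 120·1·16 / (2·9·19·20) = 16/57.
r(t) = 12t^2 gives R(s) = 24/s^3.
e_ss = 24/K_a = 24/(16/57) = 85.5.

85.5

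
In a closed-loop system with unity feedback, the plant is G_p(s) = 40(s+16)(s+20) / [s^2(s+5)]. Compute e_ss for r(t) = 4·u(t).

0

The open loop has two poles at the origin → type 2 system.
A type-2 system has K_p = ∞, so it tracks a step input with zero steady-state error.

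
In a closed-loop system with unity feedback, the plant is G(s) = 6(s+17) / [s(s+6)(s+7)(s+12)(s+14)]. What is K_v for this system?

The open loop has one pole at the origin → type 1 system.
K_v = lim_{s→0} s·G(s) = 6·17 / (6·7·12·14) = 17/1176.

17/1176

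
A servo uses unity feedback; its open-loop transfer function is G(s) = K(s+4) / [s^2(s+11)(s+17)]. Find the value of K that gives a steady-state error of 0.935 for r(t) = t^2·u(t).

The open loop has two poles at the origin → type 2 system.
K_a = lim_{s→0} s^2·G(s) = K·4 / (11·17) = (4/187)·K.
e_ss = 2/K_a = 0.935 ⇒ K_a = 400/187 ⇒ K = (400/187)/(4/187) = 100.

100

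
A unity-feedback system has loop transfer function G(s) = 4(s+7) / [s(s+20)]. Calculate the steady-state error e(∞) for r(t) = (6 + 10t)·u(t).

50/7

G(s) has one factor of s in the denominator, so the system is type 1. By superposition:
  • 6: tracked with zero error.
  • 10t: e_ss = 10/K_v with K_v=1.4 → 50/7.
Total e_ss = 50/7.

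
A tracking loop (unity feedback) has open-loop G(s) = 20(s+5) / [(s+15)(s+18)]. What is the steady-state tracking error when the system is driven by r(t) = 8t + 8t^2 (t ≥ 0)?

infinity

System type = 0 (no poles at s=0). By superposition:
  • 8t: a type-0 system cannot track it, e_ss → ∞.
  • 8t^2: a type-0 system cannot track it, e_ss → ∞.
The unbounded component dominates.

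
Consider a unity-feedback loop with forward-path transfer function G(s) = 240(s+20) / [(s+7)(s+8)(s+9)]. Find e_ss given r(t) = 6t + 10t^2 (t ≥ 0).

infinity

No free integrators in G(s): this is a type 0 system. Treating each term separately:
  • 6t: a type-0 system cannot track it, e_ss → ∞.
  • 10t^2: a type-0 system cannot track it, e_ss → ∞.
The unbounded component dominates.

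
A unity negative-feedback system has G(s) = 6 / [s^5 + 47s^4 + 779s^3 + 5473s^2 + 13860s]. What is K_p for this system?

infinity

K_p = lim_{s→0} G(s); with 1 pole at the origin the limit diverges, so K_p = ∞.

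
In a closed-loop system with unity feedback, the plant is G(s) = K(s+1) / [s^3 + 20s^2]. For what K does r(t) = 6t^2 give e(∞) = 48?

5

The denominator has no term below 20s^2 — 2 poles at s=0, type 2.
K_a = lim_{s→0} s^2·G(s) = K·1 / 20 = 0.05·K.
e_ss = 12/K_a = 48 ⇒ K_a = 0.25 ⇒ K = 0.25/0.05 = 5.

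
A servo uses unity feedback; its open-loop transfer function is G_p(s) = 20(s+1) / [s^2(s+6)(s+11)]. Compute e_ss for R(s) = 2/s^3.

6.6

System type = 2 (two poles at s=0).
K_a = lim_{s→0} s^2·G_p(s) = 20·1 / (6·11) = 10/33.
r(t) = t^2 gives R(s) = 2/s^3.
e_ss = 2/K_a = 2/(10/33) = 6.6.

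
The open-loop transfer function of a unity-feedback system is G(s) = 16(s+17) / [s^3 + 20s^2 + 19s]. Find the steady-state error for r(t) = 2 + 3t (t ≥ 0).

Factoring s from the denominator leaves a polynomial with constant term 19, so the system is type 1. Treating each term separately:
  • 2: tracked with zero error.
  • 3t: e_ss = 3/K_v with K_v=272/19 → 57/272.
Total e_ss = 57/272.

57/272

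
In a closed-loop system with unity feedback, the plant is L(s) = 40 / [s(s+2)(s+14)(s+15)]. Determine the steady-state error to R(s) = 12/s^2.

System type = 1 (one pole at s=0).
K_v = lim_{s→0} s·L(s) = 40 / (2·14·15) = 2/21.
e_ss = 12/K_v = 12/(2/21) = 126.

126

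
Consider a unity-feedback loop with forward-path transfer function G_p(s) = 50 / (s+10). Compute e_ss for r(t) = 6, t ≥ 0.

1

System type = 0 (no poles at s=0).
K_p = lim_{s→0} G_p(s) = 50 / (10) = 5.
e_ss = 6/(1 + K_p) = 6/6 = 1.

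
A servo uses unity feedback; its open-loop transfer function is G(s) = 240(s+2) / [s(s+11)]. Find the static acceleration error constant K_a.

One free integrator in G(s): this is a type 1 system.
K_a = lim_{s→0} s^2·G(s) = 0 (the extra factor of s kills the finite limit).

0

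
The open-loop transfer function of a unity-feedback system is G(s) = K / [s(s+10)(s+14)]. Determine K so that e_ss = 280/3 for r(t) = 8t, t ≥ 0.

12

One free integrator in G(s): this is a type 1 system.
K_v = lim_{s→0} s·G(s) = K / (10·14) = (1/140)·K.
e_ss = 8/K_v = 280/3 ⇒ K_v = 3/35 ⇒ K = (3/35)/(1/140) = 12.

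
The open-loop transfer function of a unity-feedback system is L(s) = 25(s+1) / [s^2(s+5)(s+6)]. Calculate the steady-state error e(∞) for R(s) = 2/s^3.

System type = 2 (two poles at s=0).
K_a = lim_{s→0} s^2·L(s) = 25·1 / (5·6) = 5/6.
r(t) = t^2 gives R(s) = 2/s^3.
e_ss = 2/K_a = 2/(5/6) = 2.4.

2.4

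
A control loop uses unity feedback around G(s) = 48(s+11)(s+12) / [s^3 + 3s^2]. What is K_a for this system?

Lowest-order denominator term is 3s^2, so the open loop has 2 poles at the origin → type 2 system.
K_a = lim_{s→0} s^2·G(s) = 48·11·12 / 3 = 2112.

2112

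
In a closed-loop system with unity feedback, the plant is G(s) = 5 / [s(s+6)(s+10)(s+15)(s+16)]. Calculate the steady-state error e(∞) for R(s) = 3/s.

G(s) has one factor of s in the denominator, so the system is type 1.
K_p = ∞ for a type-1 system; e_ss to a step is zero.

0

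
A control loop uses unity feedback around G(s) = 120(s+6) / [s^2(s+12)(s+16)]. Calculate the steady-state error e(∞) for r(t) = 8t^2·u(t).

Two free integrators in G(s): this is a type 2 system.
K_a = lim_{s→0} s^2·G(s) = 120·6 / (12·16) = 3.75.
r(t) = 8t^2 gives R(s) = 16/s^3.
e_ss = 16/K_a = 16/3.75 = 64/15.

64/15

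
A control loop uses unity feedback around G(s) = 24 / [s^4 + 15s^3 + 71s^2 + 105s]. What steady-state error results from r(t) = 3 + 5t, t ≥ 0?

Factoring s from the denominator leaves a polynomial with constant term 105, so the system is type 1. By superposition:
  • 3: tracked with zero error.
  • 5t: e_ss = 5/K_v with K_v=8/35 → 21.875.
Total e_ss = 21.875.

21.875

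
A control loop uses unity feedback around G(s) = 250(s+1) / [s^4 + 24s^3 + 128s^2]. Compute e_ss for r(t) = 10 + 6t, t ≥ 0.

The denominator has no term below 128s^2 — 2 poles at s=0, type 2. Taking each input component in turn:
  • 10: tracked with zero error.
  • 6t: tracked with zero error.
Total e_ss = 0.

0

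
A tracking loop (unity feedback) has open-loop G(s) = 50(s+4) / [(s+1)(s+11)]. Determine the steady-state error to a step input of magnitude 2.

22/211

The open loop has no poles at the origin → type 0 system.
K_p = lim_{s→0} G(s) = 50·4 / (1·11) = 200/11.
e_ss = 2/(1 + K_p) = 2/(211/11) = 22/211.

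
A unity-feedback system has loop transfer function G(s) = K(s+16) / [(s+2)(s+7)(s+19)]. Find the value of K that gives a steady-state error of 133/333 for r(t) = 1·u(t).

No free integrators in G(s): this is a type 0 system.
K_p = lim_{s→0} G(s) = K·16 / (2·7·19) = (8/133)·K.
e_ss = 1/(1 + K_p) = 133/333 ⇒ 1 + (8/133)·K = 333/133 ⇒ K = 25.

25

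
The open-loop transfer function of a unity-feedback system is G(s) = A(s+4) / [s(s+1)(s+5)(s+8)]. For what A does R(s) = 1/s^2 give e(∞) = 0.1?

100

One free integrator in G(s): this is a type 1 system.
K_v = lim_{s→0} s·G(s) = A·4 / (1·5·8) = 0.1·A.
e_ss = 1/K_v = 0.1 ⇒ K_v = 10 ⇒ A = 10/0.1 = 100.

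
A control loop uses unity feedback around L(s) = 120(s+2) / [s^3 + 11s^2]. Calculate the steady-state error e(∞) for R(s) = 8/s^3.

Lowest-order denominator term is 11s^2, so the open loop has 2 poles at the origin → type 2 system.
K_a = lim_{s→0} s^2·L(s) = 120·2 / 11 = 240/11.
r(t) = 4t^2 gives R(s) = 8/s^3.
e_ss = 8/K_a = 8/(240/11) = 11/30.

11/30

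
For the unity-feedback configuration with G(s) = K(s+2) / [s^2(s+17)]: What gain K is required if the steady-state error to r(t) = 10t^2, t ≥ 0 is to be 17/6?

60

System type = 2 (two poles at s=0).
K_a = lim_{s→0} s^2·G(s) = K·2 / (17) = (2/17)·K.
e_ss = 20/K_a = 17/6 ⇒ K_a = 120/17 ⇒ K = (120/17)/(2/17) = 60.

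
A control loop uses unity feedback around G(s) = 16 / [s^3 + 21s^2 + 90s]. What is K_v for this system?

Factoring s from the denominator leaves a polynomial with constant term 90, so the system is type 1.
K_v = lim_{s→0} s·G(s) = 16 / 90 = 8/45.

8/45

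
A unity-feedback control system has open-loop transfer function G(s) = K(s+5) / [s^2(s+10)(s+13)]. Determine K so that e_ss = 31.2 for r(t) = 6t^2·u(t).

10

System type = 2 (two poles at s=0).
K_a = lim_{s→0} s^2·G(s) = K·5 / (10·13) = (1/26)·K.
e_ss = 12/K_a = 31.2 ⇒ K_a = 5/13 ⇒ K = (5/13)/(1/26) = 10.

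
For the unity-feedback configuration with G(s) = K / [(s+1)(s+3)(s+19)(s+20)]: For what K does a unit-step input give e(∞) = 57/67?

No free integrators in G(s): this is a type 0 system.
K_p = lim_{s→0} G(s) = K / (1·3·19·20) = (1/1140)·K.
e_ss = 1/(1 + K_p) = 57/67 ⇒ 1 + (1/1140)·K = 67/57 ⇒ K = 200.

200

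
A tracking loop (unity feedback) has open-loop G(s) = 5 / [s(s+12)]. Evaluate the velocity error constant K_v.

G(s) has one factor of s in the denominator, so the system is type 1.
K_v = lim_{s→0} s·G(s) = 5 / (12) = 5/12.

5/12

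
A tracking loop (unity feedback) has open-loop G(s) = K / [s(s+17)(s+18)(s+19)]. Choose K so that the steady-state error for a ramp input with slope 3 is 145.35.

System type = 1 (one pole at s=0).
K_v = lim_{s→0} s·G(s) = K / (17·18·19) = (1/5814)·K.
e_ss = 3/K_v = 145.35 ⇒ K_v = 20/969 ⇒ K = (20/969)/(1/5814) = 120.

120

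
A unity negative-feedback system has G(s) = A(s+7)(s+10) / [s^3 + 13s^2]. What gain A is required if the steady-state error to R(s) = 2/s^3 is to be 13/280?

The denominator has no term below 13s^2 — 2 poles at s=0, type 2.
K_a = lim_{s→0} s^2·G(s) = A·7·10 / 13 = (70/13)·A.
e_ss = 2/K_a = 13/280 ⇒ K_a = 560/13 ⇒ A = (560/13)/(70/13) = 8.

8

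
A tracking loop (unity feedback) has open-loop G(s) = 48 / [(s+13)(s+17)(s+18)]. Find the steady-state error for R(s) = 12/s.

7956/671

System type = 0 (no poles at s=0).
K_p = lim_{s→0} G(s) = 48 / (13·17·18) = 8/663.
e_ss = 12/(1 + K_p) = 12/(671/663) = 7956/671.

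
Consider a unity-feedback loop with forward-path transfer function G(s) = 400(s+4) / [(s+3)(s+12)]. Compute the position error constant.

400/9

System type = 0 (no poles at s=0).
K_p = lim_{s→0} G(s) = 400·4 / (3·12) = 400/9.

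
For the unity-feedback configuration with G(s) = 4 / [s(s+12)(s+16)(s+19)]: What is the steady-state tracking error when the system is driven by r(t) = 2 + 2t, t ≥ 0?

One free integrator in G(s): this is a type 1 system. Treating each term separately:
  • 2: tracked with zero error.
  • 2t: e_ss = 2/K_v with K_v=1/912 → 1824.
Total e_ss = 1824.

1824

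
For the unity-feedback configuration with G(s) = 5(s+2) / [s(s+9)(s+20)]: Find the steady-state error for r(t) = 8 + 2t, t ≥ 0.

36

The open loop has one pole at the origin → type 1 system. Treating each term separately:
  • 8: tracked with zero error.
  • 2t: e_ss = 2/K_v with K_v=1/18 → 36.
Total e_ss = 36.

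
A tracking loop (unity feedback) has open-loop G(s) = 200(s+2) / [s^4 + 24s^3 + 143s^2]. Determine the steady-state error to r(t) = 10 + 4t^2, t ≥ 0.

2.86

The denominator has no term below 143s^2 — 2 poles at s=0, type 2. Treating each term separately:
  • 10: tracked with zero error.
  • 4t^2: e_ss = 8/K_a with K_a=400/143 → 2.86.
Total e_ss = 2.86.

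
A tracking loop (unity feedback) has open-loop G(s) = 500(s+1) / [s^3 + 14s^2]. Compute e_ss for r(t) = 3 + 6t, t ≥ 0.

0

Factoring s^2 from the denominator leaves a polynomial with constant term 14, so the system is type 2. Treating each term separately:
  • 3: tracked with zero error.
  • 6t: tracked with zero error.
Total e_ss = 0.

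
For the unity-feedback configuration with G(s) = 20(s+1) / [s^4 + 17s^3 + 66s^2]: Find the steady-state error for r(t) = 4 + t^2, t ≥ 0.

Lowest-order denominator term is 66s^2, so the open loop has 2 poles at the origin → type 2 system. Treating each term separately:
  • 4: tracked with zero error.
  • t^2: e_ss = 2/K_a with K_a=10/33 → 6.6.
Total e_ss = 6.6.

6.6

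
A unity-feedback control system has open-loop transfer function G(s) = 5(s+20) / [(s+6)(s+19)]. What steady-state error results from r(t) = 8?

No free integrators in G(s): this is a type 0 system.
K_p = lim_{s→0} G(s) = 5·20 / (6·19) = 50/57.
e_ss = 8/(1 + K_p) = 8/(107/57) = 456/107.

456/107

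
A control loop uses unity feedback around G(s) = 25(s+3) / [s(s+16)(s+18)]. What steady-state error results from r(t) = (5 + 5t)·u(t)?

19.2

One free integrator in G(s): this is a type 1 system. Taking each input component in turn:
  • 5: tracked with zero error.
  • 5t: e_ss = 5/K_v with K_v=25/96 → 19.2.
Total e_ss = 19.2.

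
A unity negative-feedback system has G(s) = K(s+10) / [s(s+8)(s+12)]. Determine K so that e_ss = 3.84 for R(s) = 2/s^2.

G(s) has one factor of s in the denominator, so the system is type 1.
K_v = lim_{s→0} s·G(s) = K·10 / (8·12) = (5/48)·K.
e_ss = 2/K_v = 3.84 ⇒ K_v = 25/48 ⇒ K = (25/48)/(5/48) = 5.

5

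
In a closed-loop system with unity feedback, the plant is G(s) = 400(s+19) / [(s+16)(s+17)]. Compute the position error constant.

G(s) has no factors of s in the denominator, so the system is type 0.
K_p = lim_{s→0} G(s) = 400·19 / (16·17) = 475/17.

475/17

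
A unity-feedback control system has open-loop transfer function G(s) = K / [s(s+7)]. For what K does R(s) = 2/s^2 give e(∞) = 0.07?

200

System type = 1 (one pole at s=0).
K_v = lim_{s→0} s·G(s) = K / (7) = (1/7)·K.
e_ss = 2/K_v = 0.07 ⇒ K_v = 200/7 ⇒ K = (200/7)/(1/7) = 200.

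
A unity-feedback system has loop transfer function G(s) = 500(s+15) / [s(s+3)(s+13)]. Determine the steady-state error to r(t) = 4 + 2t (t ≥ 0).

G(s) has one factor of s in the denominator, so the system is type 1. Treating each term separately:
  • 4: tracked with zero error.
  • 2t: e_ss = 2/K_v with K_v=2500/13 → 0.0104.
Total e_ss = 0.0104.

0.0104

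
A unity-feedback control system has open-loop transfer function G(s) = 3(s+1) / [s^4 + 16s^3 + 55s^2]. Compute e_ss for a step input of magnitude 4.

Lowest-order denominator term is 55s^2, so the open loop has 2 poles at the origin → type 2 system.
K_p = ∞ for a type-2 system; e_ss to a step is zero.

0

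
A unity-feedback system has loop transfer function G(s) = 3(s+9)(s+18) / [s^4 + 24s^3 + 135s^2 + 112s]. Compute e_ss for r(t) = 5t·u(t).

Lowest-order denominator term is 112s, so the open loop has 1 pole at the origin → type 1 system.
K_v = lim_{s→0} s·G(s) = 3·9·18 / 112 = 243/56.
e_ss = 5/K_v = 5/(243/56) = 280/243.

280/243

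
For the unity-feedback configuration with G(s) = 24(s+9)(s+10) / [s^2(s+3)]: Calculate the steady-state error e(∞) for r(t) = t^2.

1/360

G(s) has two factors of s in the denominator, so the system is type 2.
K_a = lim_{s→0} s^2·G(s) = 24·9·10 / (3) = 720.
r(t) = t^2 gives R(s) = 2/s^3.
e_ss = 2/K_a = 2/720 = 1/360.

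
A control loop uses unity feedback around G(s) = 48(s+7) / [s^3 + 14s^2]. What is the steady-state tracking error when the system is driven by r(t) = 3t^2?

0.25

Factoring s^2 from the denominator leaves a polynomial with constant term 14, so the system is type 2.
K_a = lim_{s→0} s^2·G(s) = 48·7 / 14 = 24.
r(t) = 3t^2 gives R(s) = 6/s^3.
e_ss = 6/K_a = 6/24 = 0.25.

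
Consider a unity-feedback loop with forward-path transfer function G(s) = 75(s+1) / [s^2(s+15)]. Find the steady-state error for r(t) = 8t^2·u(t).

Two free integrators in G(s): this is a type 2 system.
K_a = lim_{s→0} s^2·G(s) = 75·1 / (15) = 5.
r(t) = 8t^2 gives R(s) = 16/s^3.
e_ss = 16/K_a = 16/5 = 3.2.

3.2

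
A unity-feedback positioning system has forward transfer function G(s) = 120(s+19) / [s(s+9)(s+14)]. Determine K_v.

380/21

System type = 1 (one pole at s=0).
K_v = lim_{s→0} s·G(s) = 120·19 / (9·14) = 380/21.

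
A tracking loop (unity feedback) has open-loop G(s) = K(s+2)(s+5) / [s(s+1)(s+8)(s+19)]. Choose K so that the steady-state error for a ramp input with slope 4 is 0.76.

G(s) has one factor of s in the denominator, so the system is type 1.
K_v = lim_{s→0} s·G(s) = K·2·5 / (1·8·19) = (5/76)·K.
e_ss = 4/K_v = 0.76 ⇒ K_v = 100/19 ⇒ K = (100/19)/(5/76) = 80.

80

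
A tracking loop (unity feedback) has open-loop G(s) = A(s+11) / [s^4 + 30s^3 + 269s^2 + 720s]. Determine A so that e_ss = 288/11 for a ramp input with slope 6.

15

The denominator has no term below 720s — 1 pole at s=0, type 1.
K_v = lim_{s→0} s·G(s) = A·11 / 720 = (11/720)·A.
e_ss = 6/K_v = 288/11 ⇒ K_v = 11/48 ⇒ A = (11/48)/(11/720) = 15.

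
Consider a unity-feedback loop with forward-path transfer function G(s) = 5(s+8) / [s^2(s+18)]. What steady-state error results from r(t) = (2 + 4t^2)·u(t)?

G(s) has two factors of s in the denominator, so the system is type 2. Treating each term separately:
  • 2: tracked with zero error.
  • 4t^2: e_ss = 8/K_a with K_a=20/9 → 3.6.
Total e_ss = 3.6.

3.6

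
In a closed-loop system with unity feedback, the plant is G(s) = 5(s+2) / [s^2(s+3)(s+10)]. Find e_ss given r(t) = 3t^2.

Two free integrators in G(s): this is a type 2 system.
K_a = lim_{s→0} s^2·G(s) = 5·2 / (3·10) = 1/3.
r(t) = 3t^2 gives R(s) = 6/s^3.
e_ss = 6/K_a = 6/(1/3) = 18.

18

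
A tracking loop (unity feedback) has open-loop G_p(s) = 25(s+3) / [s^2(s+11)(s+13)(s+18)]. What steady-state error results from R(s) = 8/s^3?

274.56

System type = 2 (two poles at s=0).
K_a = lim_{s→0} s^2·G_p(s) = 25·3 / (11·13·18) = 25/858.
r(t) = 4t^2 gives R(s) = 8/s^3.
e_ss = 8/K_a = 8/(25/858) = 274.56.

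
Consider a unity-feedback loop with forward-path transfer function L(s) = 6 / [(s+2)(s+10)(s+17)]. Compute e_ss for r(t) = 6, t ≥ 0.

1020/173

System type = 0 (no poles at s=0).
K_p = lim_{s→0} L(s) = 6 / (2·10·17) = 3/170.
e_ss = 6/(1 + K_p) = 6/(173/170) = 1020/173.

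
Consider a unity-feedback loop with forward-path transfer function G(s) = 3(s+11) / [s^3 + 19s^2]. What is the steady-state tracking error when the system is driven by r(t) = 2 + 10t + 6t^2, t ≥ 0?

Lowest-order denominator term is 19s^2, so the open loop has 2 poles at the origin → type 2 system. By superposition:
  • 2: tracked with zero error.
  • 10t: tracked with zero error.
  • 6t^2: e_ss = 12/K_a with K_a=33/19 → 76/11.
Total e_ss = 76/11.

76/11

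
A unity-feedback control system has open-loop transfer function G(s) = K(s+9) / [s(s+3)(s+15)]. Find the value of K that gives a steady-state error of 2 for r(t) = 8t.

20

System type = 1 (one pole at s=0).
K_v = lim_{s→0} s·G(s) = K·9 / (3·15) = 0.2·K.
e_ss = 8/K_v = 2 ⇒ K_v = 4 ⇒ K = 4/0.2 = 20.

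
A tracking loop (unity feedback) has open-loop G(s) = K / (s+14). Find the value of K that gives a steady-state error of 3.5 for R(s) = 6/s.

No free integrators in G(s): this is a type 0 system.
K_p = lim_{s→0} G(s) = K / (14) = (1/14)·K.
e_ss = 6/(1 + K_p) = 3.5 ⇒ 1 + (1/14)·K = 12/7 ⇒ K = 10.

10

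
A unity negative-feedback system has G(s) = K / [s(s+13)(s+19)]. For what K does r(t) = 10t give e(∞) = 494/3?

The open loop has one pole at the origin → type 1 system.
K_v = lim_{s→0} s·G(s) = K / (13·19) = (1/247)·K.
e_ss = 10/K_v = 494/3 ⇒ K_v = 15/247 ⇒ K = (15/247)/(1/247) = 15.

15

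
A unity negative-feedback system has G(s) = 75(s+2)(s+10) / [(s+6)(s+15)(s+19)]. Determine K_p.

50/57

G(s) has no factors of s in the denominator, so the system is type 0.
K_p = lim_{s→0} G(s) = 75·2·10 / (6·15·19) = 50/57.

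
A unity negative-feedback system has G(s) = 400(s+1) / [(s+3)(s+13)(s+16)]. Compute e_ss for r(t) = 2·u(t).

The open loop has no poles at the origin → type 0 system.
K_p = lim_{s→0} G(s) = 400·1 / (3·13·16) = 25/39.
e_ss = 2/(1 + K_p) = 2/(64/39) = 39/32.

39/32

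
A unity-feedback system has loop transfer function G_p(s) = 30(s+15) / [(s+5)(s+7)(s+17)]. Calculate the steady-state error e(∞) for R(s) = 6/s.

714/209

G_p(s) has no factors of s in the denominator, so the system is type 0.
K_p = lim_{s→0} G_p(s) = 30·15 / (5·7·17) = 90/119.
e_ss = 6/(1 + K_p) = 6/(209/119) = 714/209.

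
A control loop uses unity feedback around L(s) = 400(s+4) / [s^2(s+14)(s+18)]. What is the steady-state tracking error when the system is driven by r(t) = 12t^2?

3.78

System type = 2 (two poles at s=0).
K_a = lim_{s→0} s^2·L(s) = 400·4 / (14·18) = 400/63.
r(t) = 12t^2 gives R(s) = 24/s^3.
e_ss = 24/K_a = 24/(400/63) = 3.78.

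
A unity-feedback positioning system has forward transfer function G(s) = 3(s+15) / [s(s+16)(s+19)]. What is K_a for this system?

0

System type = 1 (one pole at s=0).
K_a = lim_{s→0} s^2·G(s) = 0 (the extra factor of s kills the finite limit).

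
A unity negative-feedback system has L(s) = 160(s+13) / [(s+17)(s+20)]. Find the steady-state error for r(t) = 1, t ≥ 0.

No free integrators in L(s): this is a type 0 system.
K_p = lim_{s→0} L(s) = 160·13 / (17·20) = 104/17.
e_ss = 1/(1 + K_p) = 1/(121/17) = 17/121.

17/121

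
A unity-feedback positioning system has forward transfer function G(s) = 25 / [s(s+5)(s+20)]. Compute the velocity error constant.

System type = 1 (one pole at s=0).
K_v = lim_{s→0} s·G(s) = 25 / (5·20) = 0.25.

0.25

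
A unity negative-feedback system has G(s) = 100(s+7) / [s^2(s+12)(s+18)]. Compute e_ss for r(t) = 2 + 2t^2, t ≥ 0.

216/175

The open loop has two poles at the origin → type 2 system. Treating each term separately:
  • 2: tracked with zero error.
  • 2t^2: e_ss = 4/K_a with K_a=175/54 → 216/175.
Total e_ss = 216/175.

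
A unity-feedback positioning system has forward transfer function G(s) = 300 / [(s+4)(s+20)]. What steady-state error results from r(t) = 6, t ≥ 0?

24/19

The open loop has no poles at the origin → type 0 system.
K_p = lim_{s→0} G(s) = 300 / (4·20) = 3.75.
e_ss = 6/(1 + K_p) = 6/4.75 = 24/19.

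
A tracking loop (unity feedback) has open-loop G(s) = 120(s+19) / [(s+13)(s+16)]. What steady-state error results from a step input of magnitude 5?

130/311

No free integrators in G(s): this is a type 0 system.
K_p = lim_{s→0} G(s) = 120·19 / (13·16) = 285/26.
e_ss = 5/(1 + K_p) = 5/(311/26) = 130/311.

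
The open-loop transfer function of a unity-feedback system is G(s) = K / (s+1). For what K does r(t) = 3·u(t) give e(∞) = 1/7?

20

The open loop has no poles at the origin → type 0 system.
K_p = lim_{s→0} G(s) = K / (1) = 1·K.
e_ss = 3/(1 + K_p) = 1/7 ⇒ 1 + 1·K = 21 ⇒ K = 20.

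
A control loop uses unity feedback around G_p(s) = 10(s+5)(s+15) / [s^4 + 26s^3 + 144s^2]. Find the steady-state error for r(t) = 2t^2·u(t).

0.768

The denominator has no term below 144s^2 — 2 poles at s=0, type 2.
K_a = lim_{s→0} s^2·G_p(s) = 10·5·15 / 144 = 125/24.
r(t) = 2t^2 gives R(s) = 4/s^3.
e_ss = 4/K_a = 4/(125/24) = 0.768.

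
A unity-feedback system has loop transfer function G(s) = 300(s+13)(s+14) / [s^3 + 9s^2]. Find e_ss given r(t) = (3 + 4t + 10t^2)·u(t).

Lowest-order denominator term is 9s^2, so the open loop has 2 poles at the origin → type 2 system. Taking each input component in turn:
  • 3: tracked with zero error.
  • 4t: tracked with zero error.
  • 10t^2: e_ss = 20/K_a with K_a=18200/3 → 3/910.
Total e_ss = 3/910.

3/910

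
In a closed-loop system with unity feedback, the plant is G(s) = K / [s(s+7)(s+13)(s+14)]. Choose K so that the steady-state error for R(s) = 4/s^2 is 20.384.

G(s) has one factor of s in the denominator, so the system is type 1.
K_v = lim_{s→0} s·G(s) = K / (7·13·14) = (1/1274)·K.
e_ss = 4/K_v = 20.384 ⇒ K_v = 125/637 ⇒ K = (125/637)/(1/1274) = 250.

250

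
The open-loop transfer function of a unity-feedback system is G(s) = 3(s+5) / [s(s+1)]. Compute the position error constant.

K_p = lim_{s→0} G(s); with 1 pole at the origin the limit diverges, so K_p = ∞.

infinity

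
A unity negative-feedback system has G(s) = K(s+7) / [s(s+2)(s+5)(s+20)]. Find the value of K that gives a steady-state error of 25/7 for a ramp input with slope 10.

The open loop has one pole at the origin → type 1 system.
K_v = lim_{s→0} s·G(s) = K·7 / (2·5·20) = 0.035·K.
e_ss = 10/K_v = 25/7 ⇒ K_v = 2.8 ⇒ K = 2.8/0.035 = 80.

80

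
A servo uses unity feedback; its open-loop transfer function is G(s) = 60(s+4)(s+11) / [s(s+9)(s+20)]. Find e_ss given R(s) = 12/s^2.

9/11

G(s) has one factor of s in the denominator, so the system is type 1.
K_v = lim_{s→0} s·G(s) = 60·4·11 / (9·20) = 44/3.
e_ss = 12/K_v = 12/(44/3) = 9/11.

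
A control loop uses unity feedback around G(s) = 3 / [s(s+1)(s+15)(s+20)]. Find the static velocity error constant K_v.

0.01

G(s) has one factor of s in the denominator, so the system is type 1.
K_v = lim_{s→0} s·G(s) = 3 / (1·15·20) = 0.01.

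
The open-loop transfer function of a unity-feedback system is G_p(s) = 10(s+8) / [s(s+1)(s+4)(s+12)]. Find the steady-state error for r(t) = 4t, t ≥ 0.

2.4

System type = 1 (one pole at s=0).
K_v = lim_{s→0} s·G_p(s) = 10·8 / (1·4·12) = 5/3.
e_ss = 4/K_v = 4/(5/3) = 2.4.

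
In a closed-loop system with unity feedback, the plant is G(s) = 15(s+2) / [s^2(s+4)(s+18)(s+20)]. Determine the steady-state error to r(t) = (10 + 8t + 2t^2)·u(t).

192

The open loop has two poles at the origin → type 2 system. Taking each input component in turn:
  • 10: tracked with zero error.
  • 8t: tracked with zero error.
  • 2t^2: e_ss = 4/K_a with K_a=1/48 → 192.
Total e_ss = 192.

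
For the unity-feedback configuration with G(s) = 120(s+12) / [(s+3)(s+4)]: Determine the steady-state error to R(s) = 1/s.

1/121

G(s) has no factors of s in the denominator, so the system is type 0.
K_p = lim_{s→0} G(s) = 120·12 / (3·4) = 120.
e_ss = 1/(1 + K_p) = 1/121.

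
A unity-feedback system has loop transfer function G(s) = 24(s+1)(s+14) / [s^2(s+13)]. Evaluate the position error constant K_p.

infinity

K_p = lim_{s→0} G(s); with 2 poles at the origin the limit diverges, so K_p = ∞.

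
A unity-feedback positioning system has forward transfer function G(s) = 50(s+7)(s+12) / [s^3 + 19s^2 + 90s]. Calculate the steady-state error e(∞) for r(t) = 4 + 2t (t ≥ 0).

Lowest-order denominator term is 90s, so the open loop has 1 pole at the origin → type 1 system. Treating each term separately:
  • 4: tracked with zero error.
  • 2t: e_ss = 2/K_v with K_v=140/3 → 3/70.
Total e_ss = 3/70.

3/70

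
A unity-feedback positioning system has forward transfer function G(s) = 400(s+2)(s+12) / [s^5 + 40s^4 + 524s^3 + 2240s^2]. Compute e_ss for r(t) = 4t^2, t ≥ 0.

Factoring s^2 from the denominator leaves a polynomial with constant term 2240, so the system is type 2.
K_a = lim_{s→0} s^2·G(s) = 400·2·12 / 2240 = 30/7.
r(t) = 4t^2 gives R(s) = 8/s^3.
e_ss = 8/K_a = 8/(30/7) = 28/15.

28/15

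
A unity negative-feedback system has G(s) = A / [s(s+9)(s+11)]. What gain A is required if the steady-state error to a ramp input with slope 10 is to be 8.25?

120

G(s) has one factor of s in the denominator, so the system is type 1.
K_v = lim_{s→0} s·G(s) = A / (9·11) = (1/99)·A.
e_ss = 10/K_v = 8.25 ⇒ K_v = 40/33 ⇒ A = (40/33)/(1/99) = 120.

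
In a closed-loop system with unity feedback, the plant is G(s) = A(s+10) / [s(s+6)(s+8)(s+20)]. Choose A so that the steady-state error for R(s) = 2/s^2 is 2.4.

System type = 1 (one pole at s=0).
K_v = lim_{s→0} s·G(s) = A·10 / (6·8·20) = (1/96)·A.
e_ss = 2/K_v = 2.4 ⇒ K_v = 5/6 ⇒ A = (5/6)/(1/96) = 80.

80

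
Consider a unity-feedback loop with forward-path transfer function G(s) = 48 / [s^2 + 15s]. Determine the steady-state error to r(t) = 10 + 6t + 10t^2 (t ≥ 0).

infinity

Lowest-order denominator term is 15s, so the open loop has 1 pole at the origin → type 1 system. By superposition:
  • 10: tracked with zero error.
  • 6t: e_ss = 6/K_v with K_v=3.2 → 1.875.
  • 10t^2: a type-1 system cannot track it, e_ss → ∞.
The unbounded component dominates.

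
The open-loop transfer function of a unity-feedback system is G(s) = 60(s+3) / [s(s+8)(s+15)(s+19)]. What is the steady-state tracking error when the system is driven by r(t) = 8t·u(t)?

304/3

System type = 1 (one pole at s=0).
K_v = lim_{s→0} s·G(s) = 60·3 / (8·15·19) = 3/38.
e_ss = 8/K_v = 8/(3/38) = 304/3.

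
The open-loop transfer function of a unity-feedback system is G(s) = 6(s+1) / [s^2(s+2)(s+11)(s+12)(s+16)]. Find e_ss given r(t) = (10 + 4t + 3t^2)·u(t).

Two free integrators in G(s): this is a type 2 system. Treating each term separately:
  • 10: tracked with zero error.
  • 4t: tracked with zero error.
  • 3t^2: e_ss = 6/K_a with K_a=1/704 → 4224.
Total e_ss = 4224.

4224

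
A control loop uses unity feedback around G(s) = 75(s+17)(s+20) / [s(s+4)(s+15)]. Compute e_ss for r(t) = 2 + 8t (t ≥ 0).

System type = 1 (one pole at s=0). Treating each term separately:
  • 2: tracked with zero error.
  • 8t: e_ss = 8/K_v with K_v=425 → 8/425.
Total e_ss = 8/425.

8/425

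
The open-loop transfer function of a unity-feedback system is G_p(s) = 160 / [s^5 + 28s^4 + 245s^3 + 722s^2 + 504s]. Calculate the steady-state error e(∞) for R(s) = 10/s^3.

infinity

Factoring s from the denominator leaves a polynomial with constant term 504, so the system is type 1.
K_a = lim_{s→0} s^2·G_p(s) = 0; the steady-state error to this parabolic input grows without bound.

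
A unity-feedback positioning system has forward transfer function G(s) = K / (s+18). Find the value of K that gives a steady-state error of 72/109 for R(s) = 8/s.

G(s) has no factors of s in the denominator, so the system is type 0.
K_p = lim_{s→0} G(s) = K / (18) = (1/18)·K.
e_ss = 8/(1 + K_p) = 72/109 ⇒ 1 + (1/18)·K = 109/9 ⇒ K = 200.

200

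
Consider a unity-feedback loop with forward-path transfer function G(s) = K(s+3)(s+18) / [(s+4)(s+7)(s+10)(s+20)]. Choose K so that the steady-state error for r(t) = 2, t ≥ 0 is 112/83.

50

G(s) has no factors of s in the denominator, so the system is type 0.
K_p = lim_{s→0} G(s) = K·3·18 / (4·7·10·20) = (27/2800)·K.
e_ss = 2/(1 + K_p) = 112/83 ⇒ 1 + (27/2800)·K = 83/56 ⇒ K = 50.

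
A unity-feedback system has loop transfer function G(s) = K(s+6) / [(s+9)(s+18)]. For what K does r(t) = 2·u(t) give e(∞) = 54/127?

The open loop has no poles at the origin → type 0 system.
K_p = lim_{s→0} G(s) = K·6 / (9·18) = (1/27)·K.
e_ss = 2/(1 + K_p) = 54/127 ⇒ 1 + (1/27)·K = 127/27 ⇒ K = 100.

100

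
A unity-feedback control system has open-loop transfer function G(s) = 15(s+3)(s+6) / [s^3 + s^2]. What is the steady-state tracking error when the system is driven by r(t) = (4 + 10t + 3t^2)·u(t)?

1/45

The denominator has no term below s^2 — 2 poles at s=0, type 2. Treating each term separately:
  • 4: tracked with zero error.
  • 10t: tracked with zero error.
  • 3t^2: e_ss = 6/K_a with K_a=270 → 1/45.
Total e_ss = 1/45.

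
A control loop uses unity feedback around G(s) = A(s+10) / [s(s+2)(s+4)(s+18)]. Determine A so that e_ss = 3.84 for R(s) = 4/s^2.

One free integrator in G(s): this is a type 1 system.
K_v = lim_{s→0} s·G(s) = A·10 / (2·4·18) = (5/72)·A.
e_ss = 4/K_v = 3.84 ⇒ K_v = 25/24 ⇒ A = (25/24)/(5/72) = 15.

15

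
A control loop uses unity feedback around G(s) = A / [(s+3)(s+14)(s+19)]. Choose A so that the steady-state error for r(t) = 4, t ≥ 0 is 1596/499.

200

No free integrators in G(s): this is a type 0 system.
K_p = lim_{s→0} G(s) = A / (3·14·19) = (1/798)·A.
e_ss = 4/(1 + K_p) = 1596/499 ⇒ 1 + (1/798)·A = 499/399 ⇒ A = 200.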